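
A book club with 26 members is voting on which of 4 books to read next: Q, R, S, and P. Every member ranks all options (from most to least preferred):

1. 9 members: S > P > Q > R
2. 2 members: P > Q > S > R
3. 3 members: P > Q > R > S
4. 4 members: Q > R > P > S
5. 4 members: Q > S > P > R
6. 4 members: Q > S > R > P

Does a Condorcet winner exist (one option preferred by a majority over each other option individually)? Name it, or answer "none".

Checking pairwise contests:
P beats Q 14–12.
Q beats R 26–0.
Q beats S 17–9.
S beats P 17–9.
Every option loses at least one head-to-head, so there is no Condorcet winner.

none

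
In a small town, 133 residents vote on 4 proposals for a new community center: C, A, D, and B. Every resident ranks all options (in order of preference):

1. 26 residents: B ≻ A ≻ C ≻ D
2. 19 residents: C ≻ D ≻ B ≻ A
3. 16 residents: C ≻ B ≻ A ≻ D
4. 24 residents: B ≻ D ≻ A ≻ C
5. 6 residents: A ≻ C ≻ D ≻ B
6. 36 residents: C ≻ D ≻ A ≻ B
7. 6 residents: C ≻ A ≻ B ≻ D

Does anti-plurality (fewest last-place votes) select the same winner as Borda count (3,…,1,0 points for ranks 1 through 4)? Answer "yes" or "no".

no

Anti-plurality — last-place votes: C 24, A 19, D 48, B 42. Winner: A.
Borda — scores: C 269, A 158, D 164, B 207. Winner: C.
The two methods disagree.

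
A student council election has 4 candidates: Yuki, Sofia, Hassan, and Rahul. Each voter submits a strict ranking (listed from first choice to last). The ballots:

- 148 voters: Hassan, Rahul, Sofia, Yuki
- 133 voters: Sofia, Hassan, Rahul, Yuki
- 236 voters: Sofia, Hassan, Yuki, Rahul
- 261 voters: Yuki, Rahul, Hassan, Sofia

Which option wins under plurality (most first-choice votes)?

First-place votes: Yuki 261, Sofia 369, Hassan 148, Rahul 0.
Sofia has the most first-place votes.

Sofia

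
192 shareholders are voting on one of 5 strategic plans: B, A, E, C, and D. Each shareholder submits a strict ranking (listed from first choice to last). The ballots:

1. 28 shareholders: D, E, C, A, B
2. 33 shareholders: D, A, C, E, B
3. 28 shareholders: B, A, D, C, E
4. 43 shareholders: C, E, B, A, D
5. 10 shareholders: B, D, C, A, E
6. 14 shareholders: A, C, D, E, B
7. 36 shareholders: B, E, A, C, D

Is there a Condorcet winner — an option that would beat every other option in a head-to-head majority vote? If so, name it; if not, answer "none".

Checking pairwise contests:
E beats B 118–74.
B beats A 117–75.
C beats E 128–64.
A beats C 111–81.
B beats D 117–75.
Every option loses at least one head-to-head, so there is no Condorcet winner.

none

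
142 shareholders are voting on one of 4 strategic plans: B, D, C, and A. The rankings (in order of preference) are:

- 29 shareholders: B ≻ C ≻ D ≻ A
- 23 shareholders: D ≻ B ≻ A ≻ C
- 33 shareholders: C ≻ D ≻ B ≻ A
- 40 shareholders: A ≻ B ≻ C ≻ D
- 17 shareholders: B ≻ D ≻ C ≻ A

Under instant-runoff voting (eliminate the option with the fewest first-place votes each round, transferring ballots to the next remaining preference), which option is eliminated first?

Round 1: B 46, D 23, C 33, A 40. Eliminate D.

D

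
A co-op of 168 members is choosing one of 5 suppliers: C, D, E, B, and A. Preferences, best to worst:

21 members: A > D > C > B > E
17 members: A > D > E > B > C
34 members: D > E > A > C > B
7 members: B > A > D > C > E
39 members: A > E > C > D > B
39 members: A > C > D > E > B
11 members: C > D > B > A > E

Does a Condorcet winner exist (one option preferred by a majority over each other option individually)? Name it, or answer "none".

A

A vs C: 157–11 for A.
A vs D: 123–45 for A.
A vs E: 134–34 for A.
A vs B: 150–18 for A.
A beats every other option head-to-head.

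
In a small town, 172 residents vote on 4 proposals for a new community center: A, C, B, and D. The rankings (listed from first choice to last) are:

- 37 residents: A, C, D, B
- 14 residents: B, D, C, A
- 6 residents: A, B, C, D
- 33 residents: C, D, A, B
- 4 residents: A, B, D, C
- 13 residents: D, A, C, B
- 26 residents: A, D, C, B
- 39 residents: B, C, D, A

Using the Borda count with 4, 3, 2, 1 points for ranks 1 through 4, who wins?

A: 37·4 + 14·1 + 6·4 + 33·2 + 4·4 + 13·3 + 26·4 + 39·1 = 450
C: 37·3 + 14·2 + 6·2 + 33·4 + 4·1 + 13·2 + 26·2 + 39·3 = 482
B: 37·1 + 14·4 + 6·3 + 33·1 + 4·3 + 13·1 + 26·1 + 39·4 = 351
D: 37·2 + 14·3 + 6·1 + 33·3 + 4·2 + 13·4 + 26·3 + 39·2 = 437
C has the highest Borda score (482).

C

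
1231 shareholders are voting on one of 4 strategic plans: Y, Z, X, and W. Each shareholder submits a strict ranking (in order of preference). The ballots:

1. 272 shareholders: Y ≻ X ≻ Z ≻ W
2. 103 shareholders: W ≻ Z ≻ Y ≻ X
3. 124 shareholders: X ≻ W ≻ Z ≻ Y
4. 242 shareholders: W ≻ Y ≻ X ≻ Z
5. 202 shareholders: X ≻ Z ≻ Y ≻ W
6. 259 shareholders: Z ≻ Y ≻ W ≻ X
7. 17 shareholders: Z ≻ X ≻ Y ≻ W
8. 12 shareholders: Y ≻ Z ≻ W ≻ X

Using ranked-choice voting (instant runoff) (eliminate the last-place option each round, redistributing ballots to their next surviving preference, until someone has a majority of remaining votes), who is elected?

Round 1: Y 284, Z 276, X 326, W 345. Eliminate Z.
Round 2: Y 543, X 343, W 345. Eliminate X.
Round 3: Y 762, W 469. Y has a majority.

Y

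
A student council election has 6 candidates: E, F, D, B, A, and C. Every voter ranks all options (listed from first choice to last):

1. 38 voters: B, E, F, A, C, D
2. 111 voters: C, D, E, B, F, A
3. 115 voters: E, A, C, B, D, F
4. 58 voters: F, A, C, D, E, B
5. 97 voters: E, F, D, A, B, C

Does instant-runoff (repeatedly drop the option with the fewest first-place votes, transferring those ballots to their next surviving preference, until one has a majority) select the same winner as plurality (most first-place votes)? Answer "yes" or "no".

Instant-runoff — R1 E 212, F 58, D 0, B 38, A 0, C 111 (E winner). Winner: E.
Plurality — first-place votes: E 212, F 58, D 0, B 38, A 0, C 111. Winner: E.
The two methods agree.

yes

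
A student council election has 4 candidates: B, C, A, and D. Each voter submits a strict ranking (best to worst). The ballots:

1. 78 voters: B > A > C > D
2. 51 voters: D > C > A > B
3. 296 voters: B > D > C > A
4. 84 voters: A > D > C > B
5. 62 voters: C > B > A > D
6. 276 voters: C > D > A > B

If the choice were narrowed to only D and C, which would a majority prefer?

D

Voters preferring D to C: 431; preferring C to D: 416.
D wins the head-to-head.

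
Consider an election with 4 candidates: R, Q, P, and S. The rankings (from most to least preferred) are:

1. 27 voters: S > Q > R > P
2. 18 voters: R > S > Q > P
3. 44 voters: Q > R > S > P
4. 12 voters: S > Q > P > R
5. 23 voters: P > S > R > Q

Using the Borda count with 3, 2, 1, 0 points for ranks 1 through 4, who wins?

R: 27·1 + 18·3 + 44·2 + 12·0 + 23·1 = 192
Q: 27·2 + 18·1 + 44·3 + 12·2 + 23·0 = 228
P: 27·0 + 18·0 + 44·0 + 12·1 + 23·3 = 81
S: 27·3 + 18·2 + 44·1 + 12·3 + 23·2 = 243
S has the highest Borda score (243).

S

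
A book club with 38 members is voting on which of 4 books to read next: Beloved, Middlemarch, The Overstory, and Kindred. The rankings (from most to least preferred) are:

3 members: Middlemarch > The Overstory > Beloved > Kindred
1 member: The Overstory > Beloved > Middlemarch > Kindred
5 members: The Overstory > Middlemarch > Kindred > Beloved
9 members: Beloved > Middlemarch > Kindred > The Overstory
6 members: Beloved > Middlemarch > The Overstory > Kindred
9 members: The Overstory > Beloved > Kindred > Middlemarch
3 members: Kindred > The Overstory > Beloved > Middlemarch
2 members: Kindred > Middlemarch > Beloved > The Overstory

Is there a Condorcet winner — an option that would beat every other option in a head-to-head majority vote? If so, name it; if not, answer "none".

none

Checking pairwise contests:
The Overstory beats Beloved 21–17.
Beloved beats Middlemarch 28–10.
Middlemarch beats The Overstory 20–18.
Beloved beats Kindred 28–10.
Every option loses at least one head-to-head, so there is no Condorcet winner.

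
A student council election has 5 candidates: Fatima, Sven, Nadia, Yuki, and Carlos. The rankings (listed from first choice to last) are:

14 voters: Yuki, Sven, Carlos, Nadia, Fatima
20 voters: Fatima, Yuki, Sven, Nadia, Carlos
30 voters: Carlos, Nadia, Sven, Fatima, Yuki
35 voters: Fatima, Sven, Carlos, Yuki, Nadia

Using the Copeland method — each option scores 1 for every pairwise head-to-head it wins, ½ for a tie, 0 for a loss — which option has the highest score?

Fatima

Fatima: beats Sven, Nadia, Yuki, and Carlos → score 4.
Sven: beats Nadia, Yuki, and Carlos; loses to Fatima → score 3.
Nadia: loses to Fatima, Sven, Yuki, and Carlos → score 0.
Yuki: beats Nadia; loses to Fatima, Sven, and Carlos → score 1.
Carlos: beats Nadia and Yuki; loses to Fatima and Sven → score 2.
Fatima has the best pairwise record.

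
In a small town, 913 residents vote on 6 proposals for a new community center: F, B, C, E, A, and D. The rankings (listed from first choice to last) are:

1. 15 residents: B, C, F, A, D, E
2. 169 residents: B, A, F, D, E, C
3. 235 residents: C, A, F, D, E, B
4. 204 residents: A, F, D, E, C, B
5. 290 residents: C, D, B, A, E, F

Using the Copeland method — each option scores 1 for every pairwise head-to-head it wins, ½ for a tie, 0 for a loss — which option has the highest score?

F: beats E and D; loses to B, C, and A → score 2.
B: beats F, E, and A; loses to C and D → score 3.
C: beats F, B, E, A, and D → score 5.
E: loses to F, B, C, A, and D → score 0.
A: beats F, E, and D; loses to B and C → score 3.
D: beats B and E; loses to F, C, and A → score 2.
C has the best pairwise record.

C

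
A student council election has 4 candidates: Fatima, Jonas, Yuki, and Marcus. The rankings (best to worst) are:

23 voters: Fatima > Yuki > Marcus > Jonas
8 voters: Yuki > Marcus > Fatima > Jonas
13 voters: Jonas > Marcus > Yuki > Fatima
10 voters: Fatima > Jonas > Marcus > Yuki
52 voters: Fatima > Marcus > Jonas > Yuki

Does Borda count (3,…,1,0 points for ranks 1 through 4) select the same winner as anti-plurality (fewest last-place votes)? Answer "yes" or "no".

no

Borda — scores: Fatima 263, Jonas 111, Yuki 83, Marcus 179. Winner: Fatima.
Anti-plurality — last-place votes: Fatima 13, Jonas 31, Yuki 62, Marcus 0. Winner: Marcus.
The two methods disagree.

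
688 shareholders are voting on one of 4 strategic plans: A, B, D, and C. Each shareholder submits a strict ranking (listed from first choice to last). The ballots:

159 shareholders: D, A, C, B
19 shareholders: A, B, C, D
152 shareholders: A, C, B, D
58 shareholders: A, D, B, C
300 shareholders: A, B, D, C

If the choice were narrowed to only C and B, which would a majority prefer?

Voters preferring C to B: 311; preferring B to C: 377.
B wins the head-to-head.

B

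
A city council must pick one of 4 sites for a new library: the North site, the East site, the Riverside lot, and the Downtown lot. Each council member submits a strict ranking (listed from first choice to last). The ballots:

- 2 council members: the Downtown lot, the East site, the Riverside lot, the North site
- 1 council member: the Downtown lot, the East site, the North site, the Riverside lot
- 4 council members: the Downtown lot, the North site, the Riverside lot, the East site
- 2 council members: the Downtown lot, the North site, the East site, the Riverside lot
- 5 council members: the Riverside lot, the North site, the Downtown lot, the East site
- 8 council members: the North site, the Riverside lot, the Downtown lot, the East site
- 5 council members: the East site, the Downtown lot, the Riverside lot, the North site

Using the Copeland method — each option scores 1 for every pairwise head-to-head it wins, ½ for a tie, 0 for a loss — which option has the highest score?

the Downtown lot

the North site: beats the East site and the Riverside lot; loses to the Downtown lot → score 2.
the East site: loses to the North site, the Riverside lot, and the Downtown lot → score 0.
the Riverside lot: beats the East site; loses to the North site and the Downtown lot → score 1.
the Downtown lot: beats the North site, the East site, and the Riverside lot → score 3.
the Downtown lot has the best pairwise record.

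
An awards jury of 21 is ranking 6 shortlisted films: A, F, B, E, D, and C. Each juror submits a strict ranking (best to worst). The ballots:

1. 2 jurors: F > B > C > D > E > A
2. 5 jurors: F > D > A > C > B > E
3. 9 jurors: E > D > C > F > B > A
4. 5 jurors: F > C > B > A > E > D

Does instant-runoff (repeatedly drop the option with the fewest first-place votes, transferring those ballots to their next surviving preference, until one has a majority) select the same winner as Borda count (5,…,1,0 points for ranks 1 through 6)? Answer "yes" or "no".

yes

Instant-runoff — R1 A 0, F 12, B 0, E 9, D 0, C 0 (F winner). Winner: F.
Borda — scores: A 25, F 78, B 37, E 52, D 60, C 63. Winner: F.
The two methods agree.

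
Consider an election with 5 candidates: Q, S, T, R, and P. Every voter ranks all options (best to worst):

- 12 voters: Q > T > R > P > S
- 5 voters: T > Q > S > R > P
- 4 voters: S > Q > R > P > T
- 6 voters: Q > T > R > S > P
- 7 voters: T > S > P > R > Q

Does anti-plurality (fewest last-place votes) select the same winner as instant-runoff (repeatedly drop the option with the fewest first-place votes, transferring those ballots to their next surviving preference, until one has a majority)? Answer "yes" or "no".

Anti-plurality — last-place votes: Q 7, S 12, T 4, R 0, P 11. Winner: R.
Instant-runoff — R1 Q 18, S 4, T 12, R 0, P 0 (Q winner). Winner: Q.
The two methods disagree.

no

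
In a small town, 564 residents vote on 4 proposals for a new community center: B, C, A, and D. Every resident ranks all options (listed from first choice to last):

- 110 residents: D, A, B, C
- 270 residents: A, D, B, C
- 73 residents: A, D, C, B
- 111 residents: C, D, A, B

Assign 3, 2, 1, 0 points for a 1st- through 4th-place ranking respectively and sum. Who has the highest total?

B: 110·1 + 270·1 + 73·0 + 111·0 = 380
C: 110·0 + 270·0 + 73·1 + 111·3 = 406
A: 110·2 + 270·3 + 73·3 + 111·1 = 1360
D: 110·3 + 270·2 + 73·2 + 111·2 = 1238
A has the highest Borda score (1360).

A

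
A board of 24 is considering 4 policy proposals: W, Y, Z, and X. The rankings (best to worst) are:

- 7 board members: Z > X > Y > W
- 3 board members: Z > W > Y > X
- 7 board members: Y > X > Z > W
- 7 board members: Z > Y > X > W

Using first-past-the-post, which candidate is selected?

Z

First-place votes: W 0, Y 7, Z 17, X 0.
Z has the most first-place votes.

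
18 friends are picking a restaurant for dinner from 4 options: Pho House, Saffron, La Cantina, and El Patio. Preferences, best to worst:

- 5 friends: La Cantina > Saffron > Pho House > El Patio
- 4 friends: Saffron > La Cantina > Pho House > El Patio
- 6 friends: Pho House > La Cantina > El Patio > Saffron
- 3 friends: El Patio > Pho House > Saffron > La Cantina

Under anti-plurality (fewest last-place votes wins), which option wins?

Pho House

Last-place votes: Pho House 0, Saffron 6, La Cantina 3, El Patio 9.
Pho House is ranked last by the fewest voters, so Pho House wins.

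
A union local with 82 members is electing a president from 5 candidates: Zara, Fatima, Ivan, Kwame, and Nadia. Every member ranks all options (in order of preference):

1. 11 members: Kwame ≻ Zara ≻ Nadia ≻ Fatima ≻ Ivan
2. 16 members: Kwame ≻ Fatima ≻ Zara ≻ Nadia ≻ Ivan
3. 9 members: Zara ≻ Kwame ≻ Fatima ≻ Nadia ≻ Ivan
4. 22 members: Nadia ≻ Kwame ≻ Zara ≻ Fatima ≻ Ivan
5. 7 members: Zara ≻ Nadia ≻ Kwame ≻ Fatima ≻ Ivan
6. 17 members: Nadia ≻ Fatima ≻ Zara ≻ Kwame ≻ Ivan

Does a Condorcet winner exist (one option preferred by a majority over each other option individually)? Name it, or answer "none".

none

Checking pairwise contests:
Kwame beats Zara 49–33.
Zara beats Fatima 49–33.
Zara beats Ivan 82–0.
Nadia beats Kwame 46–36.
Zara beats Nadia 43–39.
Every option loses at least one head-to-head, so there is no Condorcet winner.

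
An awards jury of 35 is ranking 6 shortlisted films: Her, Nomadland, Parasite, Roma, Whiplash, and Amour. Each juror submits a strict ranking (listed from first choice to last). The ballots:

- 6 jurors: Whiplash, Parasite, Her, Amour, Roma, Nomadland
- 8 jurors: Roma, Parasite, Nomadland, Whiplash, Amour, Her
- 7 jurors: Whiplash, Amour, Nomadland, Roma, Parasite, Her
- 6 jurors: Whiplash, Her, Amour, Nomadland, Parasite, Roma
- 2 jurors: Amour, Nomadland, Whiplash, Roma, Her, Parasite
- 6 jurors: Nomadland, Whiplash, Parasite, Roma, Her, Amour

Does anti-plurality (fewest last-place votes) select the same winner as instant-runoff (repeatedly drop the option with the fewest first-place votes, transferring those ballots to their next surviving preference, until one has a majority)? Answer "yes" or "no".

yes

Anti-plurality — last-place votes: Her 15, Nomadland 6, Parasite 2, Roma 6, Whiplash 0, Amour 6. Winner: Whiplash.
Instant-runoff — R1 Her 0, Nomadland 6, Parasite 0, Roma 8, Whiplash 19, Amour 2 (Whiplash winner). Winner: Whiplash.
The two methods agree.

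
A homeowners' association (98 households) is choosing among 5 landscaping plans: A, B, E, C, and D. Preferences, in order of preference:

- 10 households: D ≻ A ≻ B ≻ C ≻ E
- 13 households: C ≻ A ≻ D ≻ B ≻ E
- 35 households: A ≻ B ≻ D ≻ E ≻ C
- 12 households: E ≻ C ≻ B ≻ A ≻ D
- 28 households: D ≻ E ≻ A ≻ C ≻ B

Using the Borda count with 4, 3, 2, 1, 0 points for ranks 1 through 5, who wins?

A: 10·3 + 13·3 + 35·4 + 12·1 + 28·2 = 277
B: 10·2 + 13·1 + 35·3 + 12·2 + 28·0 = 162
E: 10·0 + 13·0 + 35·1 + 12·4 + 28·3 = 167
C: 10·1 + 13·4 + 35·0 + 12·3 + 28·1 = 126
D: 10·4 + 13·2 + 35·2 + 12·0 + 28·4 = 248
A has the highest Borda score (277).

A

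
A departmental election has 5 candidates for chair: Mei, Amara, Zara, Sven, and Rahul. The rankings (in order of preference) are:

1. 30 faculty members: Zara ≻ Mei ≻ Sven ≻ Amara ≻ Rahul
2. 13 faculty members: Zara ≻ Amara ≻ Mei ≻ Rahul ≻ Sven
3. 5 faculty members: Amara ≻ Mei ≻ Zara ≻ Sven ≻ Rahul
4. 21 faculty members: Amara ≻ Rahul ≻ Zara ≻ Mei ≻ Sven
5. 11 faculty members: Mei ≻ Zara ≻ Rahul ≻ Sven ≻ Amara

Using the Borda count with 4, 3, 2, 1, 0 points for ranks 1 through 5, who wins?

Mei: 30·3 + 13·2 + 5·3 + 21·1 + 11·4 = 196
Amara: 30·1 + 13·3 + 5·4 + 21·4 + 11·0 = 173
Zara: 30·4 + 13·4 + 5·2 + 21·2 + 11·3 = 257
Sven: 30·2 + 13·0 + 5·1 + 21·0 + 11·1 = 76
Rahul: 30·0 + 13·1 + 5·0 + 21·3 + 11·2 = 98
Zara has the highest Borda score (257).

Zara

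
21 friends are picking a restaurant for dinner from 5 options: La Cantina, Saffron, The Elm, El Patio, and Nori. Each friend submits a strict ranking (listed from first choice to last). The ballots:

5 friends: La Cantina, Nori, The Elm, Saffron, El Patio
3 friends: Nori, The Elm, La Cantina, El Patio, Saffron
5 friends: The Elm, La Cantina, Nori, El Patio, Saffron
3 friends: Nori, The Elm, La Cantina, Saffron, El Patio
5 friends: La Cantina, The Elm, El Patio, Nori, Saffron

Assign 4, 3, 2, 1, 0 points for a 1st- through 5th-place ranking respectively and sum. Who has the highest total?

La Cantina

La Cantina: 5·4 + 3·2 + 5·3 + 3·2 + 5·4 = 67
Saffron: 5·1 + 3·0 + 5·0 + 3·1 + 5·0 = 8
The Elm: 5·2 + 3·3 + 5·4 + 3·3 + 5·3 = 63
El Patio: 5·0 + 3·1 + 5·1 + 3·0 + 5·2 = 18
Nori: 5·3 + 3·4 + 5·2 + 3·4 + 5·1 = 54
La Cantina has the highest Borda score (67).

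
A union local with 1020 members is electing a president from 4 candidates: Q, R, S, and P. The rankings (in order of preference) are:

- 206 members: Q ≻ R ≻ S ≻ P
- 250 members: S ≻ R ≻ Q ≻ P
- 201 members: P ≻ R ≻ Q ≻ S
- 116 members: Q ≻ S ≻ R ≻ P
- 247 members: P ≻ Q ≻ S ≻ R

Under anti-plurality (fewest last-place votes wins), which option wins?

Last-place votes: Q 0, R 247, S 201, P 572.
Q is ranked last by the fewest voters, so Q wins.

Q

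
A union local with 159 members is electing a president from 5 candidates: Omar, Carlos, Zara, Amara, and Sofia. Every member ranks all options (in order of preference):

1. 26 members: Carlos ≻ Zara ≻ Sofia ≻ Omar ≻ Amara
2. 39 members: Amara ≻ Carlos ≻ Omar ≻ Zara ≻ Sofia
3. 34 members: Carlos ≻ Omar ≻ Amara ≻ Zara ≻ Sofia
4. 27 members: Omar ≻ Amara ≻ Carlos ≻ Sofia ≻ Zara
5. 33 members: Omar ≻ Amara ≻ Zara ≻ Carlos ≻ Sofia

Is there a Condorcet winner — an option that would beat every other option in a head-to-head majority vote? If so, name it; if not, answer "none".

Checking pairwise contests:
Carlos beats Omar 99–60.
Amara beats Carlos 99–60.
Omar beats Zara 133–26.
Omar beats Amara 120–39.
Omar beats Sofia 133–26.
Every option loses at least one head-to-head, so there is no Condorcet winner.

none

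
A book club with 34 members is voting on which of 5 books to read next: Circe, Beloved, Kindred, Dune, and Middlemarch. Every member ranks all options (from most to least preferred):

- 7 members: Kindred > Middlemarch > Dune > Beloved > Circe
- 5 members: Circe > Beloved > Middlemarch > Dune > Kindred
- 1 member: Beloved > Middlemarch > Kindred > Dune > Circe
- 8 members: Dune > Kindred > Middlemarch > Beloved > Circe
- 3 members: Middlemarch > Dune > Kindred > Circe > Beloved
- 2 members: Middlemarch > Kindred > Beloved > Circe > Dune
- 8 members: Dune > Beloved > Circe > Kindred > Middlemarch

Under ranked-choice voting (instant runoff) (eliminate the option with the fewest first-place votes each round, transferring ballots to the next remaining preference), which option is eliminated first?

Beloved

Round 1: Circe 5, Beloved 1, Kindred 7, Dune 16, Middlemarch 5. Eliminate Beloved.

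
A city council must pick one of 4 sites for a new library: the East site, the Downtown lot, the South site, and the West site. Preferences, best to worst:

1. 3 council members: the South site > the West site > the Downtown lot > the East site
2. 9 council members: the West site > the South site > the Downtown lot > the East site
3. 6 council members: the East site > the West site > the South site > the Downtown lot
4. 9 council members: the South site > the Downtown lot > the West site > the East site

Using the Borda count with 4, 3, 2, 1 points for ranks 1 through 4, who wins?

the South site

the East site: 3·1 + 9·1 + 6·4 + 9·1 = 45
the Downtown lot: 3·2 + 9·2 + 6·1 + 9·3 = 57
the South site: 3·4 + 9·3 + 6·2 + 9·4 = 87
the West site: 3·3 + 9·4 + 6·3 + 9·2 = 81
the South site has the highest Borda score (87).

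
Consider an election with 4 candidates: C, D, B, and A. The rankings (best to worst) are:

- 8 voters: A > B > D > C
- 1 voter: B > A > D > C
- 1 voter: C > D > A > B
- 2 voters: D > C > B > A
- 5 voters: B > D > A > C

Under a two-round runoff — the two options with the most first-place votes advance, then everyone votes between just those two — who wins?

A

Round 1 first-place votes: C 1, D 2, B 6, A 8.
A and B advance.
Runoff: A is preferred to B by 9 voters; B by 8.
A wins the runoff.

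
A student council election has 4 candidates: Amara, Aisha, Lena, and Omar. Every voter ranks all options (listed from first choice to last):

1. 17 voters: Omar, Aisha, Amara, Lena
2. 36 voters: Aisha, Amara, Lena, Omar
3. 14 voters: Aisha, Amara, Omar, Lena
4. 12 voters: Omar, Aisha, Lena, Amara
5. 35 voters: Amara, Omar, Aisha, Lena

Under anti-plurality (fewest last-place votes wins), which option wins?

Aisha

Last-place votes: Amara 12, Aisha 0, Lena 66, Omar 36.
Aisha is ranked last by the fewest voters, so Aisha wins.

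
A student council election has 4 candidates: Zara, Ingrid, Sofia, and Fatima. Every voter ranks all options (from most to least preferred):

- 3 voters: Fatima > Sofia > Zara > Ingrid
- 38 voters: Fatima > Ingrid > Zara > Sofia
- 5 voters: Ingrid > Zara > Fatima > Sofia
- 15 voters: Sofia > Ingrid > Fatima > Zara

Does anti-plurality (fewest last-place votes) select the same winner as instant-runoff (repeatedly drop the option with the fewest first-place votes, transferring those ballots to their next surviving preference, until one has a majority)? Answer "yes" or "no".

Anti-plurality — last-place votes: Zara 15, Ingrid 3, Sofia 43, Fatima 0. Winner: Fatima.
Instant-runoff — R1 Zara 0, Ingrid 5, Sofia 15, Fatima 41 (Fatima winner). Winner: Fatima.
The two methods agree.

yes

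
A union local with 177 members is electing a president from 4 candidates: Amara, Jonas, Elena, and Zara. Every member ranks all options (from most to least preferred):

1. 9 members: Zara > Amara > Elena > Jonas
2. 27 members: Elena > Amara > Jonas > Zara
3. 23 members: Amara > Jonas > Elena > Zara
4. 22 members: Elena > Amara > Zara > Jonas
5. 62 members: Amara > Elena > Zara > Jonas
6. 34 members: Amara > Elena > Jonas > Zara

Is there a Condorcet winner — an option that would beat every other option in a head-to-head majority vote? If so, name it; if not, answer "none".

Amara vs Jonas: 177–0 for Amara.
Amara vs Elena: 128–49 for Amara.
Amara vs Zara: 168–9 for Amara.
Amara beats every other option head-to-head.

Amara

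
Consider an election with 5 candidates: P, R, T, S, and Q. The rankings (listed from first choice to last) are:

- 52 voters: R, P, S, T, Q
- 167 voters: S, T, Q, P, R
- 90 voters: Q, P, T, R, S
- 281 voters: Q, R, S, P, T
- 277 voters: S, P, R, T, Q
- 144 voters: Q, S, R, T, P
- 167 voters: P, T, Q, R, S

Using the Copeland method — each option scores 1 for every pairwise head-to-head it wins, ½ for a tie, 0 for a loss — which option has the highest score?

Q

P: beats R and T; loses to S and Q → score 2.
R: beats T and S; loses to P and Q → score 2.
T: beats Q; loses to P, R, and S → score 1.
S: beats P and T; loses to R and Q → score 2.
Q: beats P, R, and S; loses to T → score 3.
Q has the best pairwise record.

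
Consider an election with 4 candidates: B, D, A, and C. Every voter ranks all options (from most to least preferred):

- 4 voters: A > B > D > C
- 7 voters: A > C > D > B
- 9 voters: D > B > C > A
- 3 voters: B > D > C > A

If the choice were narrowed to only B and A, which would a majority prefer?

B

Voters preferring B to A: 12; preferring A to B: 11.
B wins the head-to-head.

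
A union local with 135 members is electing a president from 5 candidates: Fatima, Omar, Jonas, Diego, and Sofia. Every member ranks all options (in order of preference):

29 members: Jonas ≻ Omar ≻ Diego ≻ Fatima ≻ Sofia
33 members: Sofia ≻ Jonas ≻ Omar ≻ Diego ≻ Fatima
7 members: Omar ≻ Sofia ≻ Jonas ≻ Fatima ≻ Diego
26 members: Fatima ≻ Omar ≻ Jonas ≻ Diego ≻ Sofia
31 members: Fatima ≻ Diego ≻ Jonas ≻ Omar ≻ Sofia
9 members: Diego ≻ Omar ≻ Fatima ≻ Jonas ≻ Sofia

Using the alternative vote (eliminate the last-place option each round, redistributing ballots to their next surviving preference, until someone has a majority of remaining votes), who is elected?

Round 1: Fatima 57, Omar 7, Jonas 29, Diego 9, Sofia 33. Eliminate Omar.
Round 2: Fatima 57, Jonas 29, Diego 9, Sofia 40. Eliminate Diego.
Round 3: Fatima 66, Jonas 29, Sofia 40. Eliminate Jonas.
Round 4: Fatima 95, Sofia 40. Fatima has a majority.

Fatima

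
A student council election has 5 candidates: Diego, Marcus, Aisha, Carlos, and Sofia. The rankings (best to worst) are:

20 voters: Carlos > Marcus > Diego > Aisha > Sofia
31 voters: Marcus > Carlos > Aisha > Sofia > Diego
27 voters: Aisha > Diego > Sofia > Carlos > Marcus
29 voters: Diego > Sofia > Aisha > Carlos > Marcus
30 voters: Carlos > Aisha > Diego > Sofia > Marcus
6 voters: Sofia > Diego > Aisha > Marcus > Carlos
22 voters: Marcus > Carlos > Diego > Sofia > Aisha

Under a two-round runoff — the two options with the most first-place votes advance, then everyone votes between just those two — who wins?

Carlos

Round 1 first-place votes: Diego 29, Marcus 53, Aisha 27, Carlos 50, Sofia 6.
Marcus and Carlos advance.
Runoff: Marcus is preferred to Carlos by 59 voters; Carlos by 106.
Carlos wins the runoff.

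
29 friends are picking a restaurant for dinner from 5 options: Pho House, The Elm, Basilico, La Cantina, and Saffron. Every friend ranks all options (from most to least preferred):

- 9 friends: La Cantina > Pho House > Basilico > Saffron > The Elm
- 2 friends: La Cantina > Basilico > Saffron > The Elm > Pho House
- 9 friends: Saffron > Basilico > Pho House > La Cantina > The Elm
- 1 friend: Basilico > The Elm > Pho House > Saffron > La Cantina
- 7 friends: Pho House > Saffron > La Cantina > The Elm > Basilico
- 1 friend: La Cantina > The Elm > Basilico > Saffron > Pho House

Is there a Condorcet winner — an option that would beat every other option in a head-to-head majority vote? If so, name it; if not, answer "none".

Pho House

Pho House vs The Elm: 25–4 for Pho House.
Pho House vs Basilico: 16–13 for Pho House.
Pho House vs La Cantina: 17–12 for Pho House.
Pho House vs Saffron: 17–12 for Pho House.
Pho House beats every other option head-to-head.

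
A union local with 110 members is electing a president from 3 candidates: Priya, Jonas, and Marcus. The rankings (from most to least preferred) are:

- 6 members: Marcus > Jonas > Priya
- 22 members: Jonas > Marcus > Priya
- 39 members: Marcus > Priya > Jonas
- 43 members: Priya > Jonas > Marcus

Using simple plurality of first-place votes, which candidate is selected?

Marcus

First-place votes: Priya 43, Jonas 22, Marcus 45.
Marcus has the most first-place votes.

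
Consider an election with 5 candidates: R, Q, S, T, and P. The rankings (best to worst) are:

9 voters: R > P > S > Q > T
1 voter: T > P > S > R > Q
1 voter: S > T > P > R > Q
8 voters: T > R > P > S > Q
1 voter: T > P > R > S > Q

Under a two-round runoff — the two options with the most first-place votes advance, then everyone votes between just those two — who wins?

T

Round 1 first-place votes: R 9, Q 0, S 1, T 10, P 0.
T and R advance.
Runoff: T is preferred to R by 11 voters; R by 9.
T wins the runoff.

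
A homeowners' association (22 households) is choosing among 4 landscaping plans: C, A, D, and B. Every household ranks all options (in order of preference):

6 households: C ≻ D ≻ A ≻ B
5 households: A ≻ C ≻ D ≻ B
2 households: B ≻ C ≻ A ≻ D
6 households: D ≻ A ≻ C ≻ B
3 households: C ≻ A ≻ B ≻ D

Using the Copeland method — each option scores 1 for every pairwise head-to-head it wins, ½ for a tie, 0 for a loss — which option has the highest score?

C: beats D and B; ties A → score 2.5.
A: beats B; ties C; loses to D → score 1.5.
D: beats A and B; loses to C → score 2.
B: loses to C, A, and D → score 0.
C has the best pairwise record.

C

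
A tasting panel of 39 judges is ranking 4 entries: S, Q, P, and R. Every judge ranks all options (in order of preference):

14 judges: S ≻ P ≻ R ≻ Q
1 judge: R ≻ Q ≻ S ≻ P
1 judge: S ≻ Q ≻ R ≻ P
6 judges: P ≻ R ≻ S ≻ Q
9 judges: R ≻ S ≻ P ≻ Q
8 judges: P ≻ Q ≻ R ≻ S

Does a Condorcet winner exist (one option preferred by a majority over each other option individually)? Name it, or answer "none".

none

Checking pairwise contests:
R beats S 24–15.
S beats Q 30–9.
S beats P 25–14.
P beats R 28–11.
Every option loses at least one head-to-head, so there is no Condorcet winner.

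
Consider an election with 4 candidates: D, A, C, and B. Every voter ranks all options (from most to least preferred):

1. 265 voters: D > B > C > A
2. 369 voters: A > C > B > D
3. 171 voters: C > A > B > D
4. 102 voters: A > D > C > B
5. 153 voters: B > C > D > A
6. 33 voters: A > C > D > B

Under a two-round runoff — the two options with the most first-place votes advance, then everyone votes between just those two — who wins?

Round 1 first-place votes: D 265, A 504, C 171, B 153.
A and D advance.
Runoff: A is preferred to D by 675 voters; D by 418.
A wins the runoff.

A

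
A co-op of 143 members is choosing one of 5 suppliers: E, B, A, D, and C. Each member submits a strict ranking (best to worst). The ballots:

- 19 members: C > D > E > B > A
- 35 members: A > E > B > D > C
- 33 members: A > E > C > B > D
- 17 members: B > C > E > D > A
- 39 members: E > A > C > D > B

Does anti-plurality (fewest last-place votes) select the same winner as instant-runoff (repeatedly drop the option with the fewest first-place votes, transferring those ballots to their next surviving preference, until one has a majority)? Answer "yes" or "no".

Anti-plurality — last-place votes: E 0, B 39, A 36, D 33, C 35. Winner: E.
Instant-runoff — R1 E 39, B 17, A 68, D 0, C 19 (D out); R2 E 39, B 17, A 68, C 19 (B out); R3 E 39, A 68, C 36 (C out); R4 E 75, A 68 (E winner). Winner: E.
The two methods agree.

yes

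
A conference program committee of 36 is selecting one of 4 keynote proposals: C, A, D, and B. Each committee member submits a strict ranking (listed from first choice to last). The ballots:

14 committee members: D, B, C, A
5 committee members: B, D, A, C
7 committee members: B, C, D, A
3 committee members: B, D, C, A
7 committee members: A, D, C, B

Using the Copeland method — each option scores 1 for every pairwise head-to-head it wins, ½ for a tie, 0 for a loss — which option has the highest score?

C: beats A; loses to D and B → score 1.
A: loses to C, D, and B → score 0.
D: beats C, A, and B → score 3.
B: beats C and A; loses to D → score 2.
D has the best pairwise record.

D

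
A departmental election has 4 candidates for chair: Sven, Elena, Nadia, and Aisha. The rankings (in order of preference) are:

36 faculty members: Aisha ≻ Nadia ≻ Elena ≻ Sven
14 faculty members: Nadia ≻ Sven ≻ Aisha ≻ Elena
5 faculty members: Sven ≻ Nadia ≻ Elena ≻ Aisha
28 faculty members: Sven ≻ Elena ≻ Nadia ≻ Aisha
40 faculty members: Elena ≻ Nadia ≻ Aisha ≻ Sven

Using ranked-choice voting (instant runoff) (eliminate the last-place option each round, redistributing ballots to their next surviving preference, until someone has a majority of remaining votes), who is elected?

Round 1: Sven 33, Elena 40, Nadia 14, Aisha 36. Eliminate Nadia.
Round 2: Sven 47, Elena 40, Aisha 36. Eliminate Aisha.
Round 3: Sven 47, Elena 76. Elena has a majority.

Elena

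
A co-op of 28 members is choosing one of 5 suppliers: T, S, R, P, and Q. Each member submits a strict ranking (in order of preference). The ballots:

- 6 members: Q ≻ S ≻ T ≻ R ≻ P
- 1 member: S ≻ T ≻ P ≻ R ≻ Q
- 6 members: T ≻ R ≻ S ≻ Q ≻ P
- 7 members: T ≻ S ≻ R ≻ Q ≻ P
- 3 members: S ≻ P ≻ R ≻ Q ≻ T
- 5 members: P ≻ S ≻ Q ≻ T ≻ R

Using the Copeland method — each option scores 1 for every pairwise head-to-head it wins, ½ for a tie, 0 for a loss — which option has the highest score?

S

T: beats R and P; ties Q; loses to S → score 2.5.
S: beats T, R, P, and Q → score 4.
R: beats P and Q; loses to T and S → score 2.
P: loses to T, S, R, and Q → score 0.
Q: beats P; ties T; loses to S and R → score 1.5.
S has the best pairwise record.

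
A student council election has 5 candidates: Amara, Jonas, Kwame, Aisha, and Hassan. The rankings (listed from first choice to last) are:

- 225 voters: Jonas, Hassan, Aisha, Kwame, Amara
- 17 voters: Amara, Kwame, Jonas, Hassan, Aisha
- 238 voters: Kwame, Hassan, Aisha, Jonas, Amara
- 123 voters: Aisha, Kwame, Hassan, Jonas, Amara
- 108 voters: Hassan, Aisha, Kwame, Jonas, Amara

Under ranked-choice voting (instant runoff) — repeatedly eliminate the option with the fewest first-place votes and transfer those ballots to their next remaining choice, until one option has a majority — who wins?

Aisha

Round 1: Amara 17, Jonas 225, Kwame 238, Aisha 123, Hassan 108. Eliminate Amara.
Round 2: Jonas 225, Kwame 255, Aisha 123, Hassan 108. Eliminate Hassan.
Round 3: Jonas 225, Kwame 255, Aisha 231. Eliminate Jonas.
Round 4: Kwame 255, Aisha 456. Aisha has a majority.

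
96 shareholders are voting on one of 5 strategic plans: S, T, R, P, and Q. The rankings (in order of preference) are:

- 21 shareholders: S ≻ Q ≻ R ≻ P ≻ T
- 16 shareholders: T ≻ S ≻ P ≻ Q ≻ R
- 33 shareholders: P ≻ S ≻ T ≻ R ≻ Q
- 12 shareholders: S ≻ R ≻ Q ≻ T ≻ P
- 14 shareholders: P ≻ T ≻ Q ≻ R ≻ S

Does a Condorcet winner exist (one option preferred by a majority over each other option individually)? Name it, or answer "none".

S

S vs T: 66–30 for S.
S vs R: 82–14 for S.
S vs P: 49–47 for S.
S vs Q: 82–14 for S.
S beats every other option head-to-head.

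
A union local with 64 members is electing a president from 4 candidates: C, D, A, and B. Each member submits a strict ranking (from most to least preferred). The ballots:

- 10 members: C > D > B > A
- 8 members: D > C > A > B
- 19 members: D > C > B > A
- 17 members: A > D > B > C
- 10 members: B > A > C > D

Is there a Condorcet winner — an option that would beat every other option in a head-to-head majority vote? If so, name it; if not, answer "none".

D vs C: 44–20 for D.
D vs A: 37–27 for D.
D vs B: 54–10 for D.
D beats every other option head-to-head.

D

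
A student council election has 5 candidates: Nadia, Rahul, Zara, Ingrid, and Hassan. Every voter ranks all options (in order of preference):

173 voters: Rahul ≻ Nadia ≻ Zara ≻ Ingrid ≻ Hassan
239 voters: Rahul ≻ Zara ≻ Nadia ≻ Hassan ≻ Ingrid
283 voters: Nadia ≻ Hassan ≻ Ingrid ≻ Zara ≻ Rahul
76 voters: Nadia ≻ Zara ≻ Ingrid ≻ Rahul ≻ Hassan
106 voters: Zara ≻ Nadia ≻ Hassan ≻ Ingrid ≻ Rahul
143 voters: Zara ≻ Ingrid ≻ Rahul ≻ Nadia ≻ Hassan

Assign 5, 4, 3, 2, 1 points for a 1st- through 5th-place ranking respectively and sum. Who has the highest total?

Nadia: 173·4 + 239·3 + 283·5 + 76·5 + 106·4 + 143·2 = 3914
Rahul: 173·5 + 239·5 + 283·1 + 76·2 + 106·1 + 143·3 = 3030
Zara: 173·3 + 239·4 + 283·2 + 76·4 + 106·5 + 143·5 = 3590
Ingrid: 173·2 + 239·1 + 283·3 + 76·3 + 106·2 + 143·4 = 2446
Hassan: 173·1 + 239·2 + 283·4 + 76·1 + 106·3 + 143·1 = 2320
Nadia has the highest Borda score (3914).

Nadia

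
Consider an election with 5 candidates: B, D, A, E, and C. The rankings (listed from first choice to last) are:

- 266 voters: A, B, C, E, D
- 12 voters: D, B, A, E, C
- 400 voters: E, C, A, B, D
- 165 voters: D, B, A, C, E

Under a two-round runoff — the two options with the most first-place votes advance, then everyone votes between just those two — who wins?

Round 1 first-place votes: B 0, D 177, A 266, E 400, C 0.
E and A advance.
Runoff: E is preferred to A by 400 voters; A by 443.
A wins the runoff.

A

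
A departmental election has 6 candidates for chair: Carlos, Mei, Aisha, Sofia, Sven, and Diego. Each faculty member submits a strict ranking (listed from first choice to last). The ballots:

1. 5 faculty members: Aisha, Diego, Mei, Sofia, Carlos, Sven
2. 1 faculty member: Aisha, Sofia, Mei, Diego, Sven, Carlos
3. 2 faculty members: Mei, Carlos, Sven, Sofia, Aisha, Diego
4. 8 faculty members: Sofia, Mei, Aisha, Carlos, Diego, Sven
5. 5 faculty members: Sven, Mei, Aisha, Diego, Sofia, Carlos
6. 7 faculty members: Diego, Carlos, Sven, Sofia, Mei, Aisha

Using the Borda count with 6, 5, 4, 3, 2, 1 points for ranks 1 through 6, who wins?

Mei

Carlos: 5·2 + 1·1 + 2·5 + 8·3 + 5·1 + 7·5 = 85
Mei: 5·4 + 1·4 + 2·6 + 8·5 + 5·5 + 7·2 = 115
Aisha: 5·6 + 1·6 + 2·2 + 8·4 + 5·4 + 7·1 = 99
Sofia: 5·3 + 1·5 + 2·3 + 8·6 + 5·2 + 7·3 = 105
Sven: 5·1 + 1·2 + 2·4 + 8·1 + 5·6 + 7·4 = 81
Diego: 5·5 + 1·3 + 2·1 + 8·2 + 5·3 + 7·6 = 103
Mei has the highest Borda score (115).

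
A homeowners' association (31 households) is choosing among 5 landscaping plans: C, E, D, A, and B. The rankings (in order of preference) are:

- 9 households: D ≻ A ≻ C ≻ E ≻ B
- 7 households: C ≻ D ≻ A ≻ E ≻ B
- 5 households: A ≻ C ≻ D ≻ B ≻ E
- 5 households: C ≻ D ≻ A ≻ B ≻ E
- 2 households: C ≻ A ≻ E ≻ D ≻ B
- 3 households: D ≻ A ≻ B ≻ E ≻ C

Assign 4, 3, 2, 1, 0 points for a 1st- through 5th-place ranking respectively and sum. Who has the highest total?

C: 9·2 + 7·4 + 5·3 + 5·4 + 2·4 + 3·0 = 89
E: 9·1 + 7·1 + 5·0 + 5·0 + 2·2 + 3·1 = 23
D: 9·4 + 7·3 + 5·2 + 5·3 + 2·1 + 3·4 = 96
A: 9·3 + 7·2 + 5·4 + 5·2 + 2·3 + 3·3 = 86
B: 9·0 + 7·0 + 5·1 + 5·1 + 2·0 + 3·2 = 16
D has the highest Borda score (96).

D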